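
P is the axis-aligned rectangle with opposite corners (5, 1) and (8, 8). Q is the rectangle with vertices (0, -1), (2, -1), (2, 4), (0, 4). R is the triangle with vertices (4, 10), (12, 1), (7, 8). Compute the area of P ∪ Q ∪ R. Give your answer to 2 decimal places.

By inclusion–exclusion:
Individual areas: |P| = 21, |Q| = 10, |R| = 5.5.
|P∩Q| = 0 (no overlap).
|P∩R| = 2.0778.
|Q∩R| = 0.
|P∩Q∩R| = 0.
|P ∪ Q ∪ R| = 36.5 − 2.0778 + 0 = 34.42.

34.42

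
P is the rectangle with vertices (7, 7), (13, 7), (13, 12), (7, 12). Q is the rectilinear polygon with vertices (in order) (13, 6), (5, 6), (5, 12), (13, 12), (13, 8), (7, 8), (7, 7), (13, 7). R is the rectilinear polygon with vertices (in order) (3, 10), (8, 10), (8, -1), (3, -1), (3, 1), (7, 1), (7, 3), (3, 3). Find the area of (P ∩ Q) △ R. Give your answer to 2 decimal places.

|P ∩ Q| = 24.
|(P ∩ Q) ∩ R| = 2.
|(P ∩ Q) △ R| = 24 + 47 − 4 = 67.00.

67.00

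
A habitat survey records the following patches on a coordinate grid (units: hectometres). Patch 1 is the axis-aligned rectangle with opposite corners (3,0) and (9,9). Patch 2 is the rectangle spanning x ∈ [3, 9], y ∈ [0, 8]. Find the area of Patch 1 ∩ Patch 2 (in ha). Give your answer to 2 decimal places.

48.00

|Patch 1∩Patch 2|: x∈[3,9], y∈[0,8] → 6·8 = 48.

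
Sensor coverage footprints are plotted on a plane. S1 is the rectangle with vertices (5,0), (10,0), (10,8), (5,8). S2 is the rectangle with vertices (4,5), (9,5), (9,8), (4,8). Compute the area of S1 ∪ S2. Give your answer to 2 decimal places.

By inclusion–exclusion:
Individual areas: |S1| = 40, |S2| = 15.
|S1∩S2|: x∈[5,9], y∈[5,8] → 4·3 = 12.
|S1 ∪ S2| = 55 − 12 = 43.00.

43.00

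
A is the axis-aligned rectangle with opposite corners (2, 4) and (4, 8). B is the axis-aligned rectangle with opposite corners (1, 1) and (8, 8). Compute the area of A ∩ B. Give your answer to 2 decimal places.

|A∩B|: x∈[2,4], y∈[4,8] → 2·4 = 8.

8.00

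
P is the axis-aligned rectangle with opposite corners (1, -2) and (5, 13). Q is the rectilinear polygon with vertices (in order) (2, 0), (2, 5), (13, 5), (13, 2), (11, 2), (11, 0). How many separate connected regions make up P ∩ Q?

1

P ∩ Q is a single connected region.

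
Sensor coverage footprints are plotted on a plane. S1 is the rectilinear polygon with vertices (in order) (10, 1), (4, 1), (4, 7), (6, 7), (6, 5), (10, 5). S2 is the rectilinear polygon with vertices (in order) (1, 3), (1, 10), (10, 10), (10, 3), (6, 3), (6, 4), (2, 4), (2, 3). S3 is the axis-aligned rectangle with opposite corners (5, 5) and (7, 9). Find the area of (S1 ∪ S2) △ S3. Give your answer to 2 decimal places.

65.00

|S1 ∪ S2| = 73.
|(S1 ∪ S2) ∩ S3| = 8.
|(S1 ∪ S2) △ S3| = 73 + 8 − 16 = 65.00.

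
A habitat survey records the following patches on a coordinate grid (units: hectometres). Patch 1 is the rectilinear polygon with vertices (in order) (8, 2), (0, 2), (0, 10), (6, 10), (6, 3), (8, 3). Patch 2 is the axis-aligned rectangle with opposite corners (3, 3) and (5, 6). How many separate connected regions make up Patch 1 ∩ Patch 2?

Patch 1 ∩ Patch 2 is a single connected region.

1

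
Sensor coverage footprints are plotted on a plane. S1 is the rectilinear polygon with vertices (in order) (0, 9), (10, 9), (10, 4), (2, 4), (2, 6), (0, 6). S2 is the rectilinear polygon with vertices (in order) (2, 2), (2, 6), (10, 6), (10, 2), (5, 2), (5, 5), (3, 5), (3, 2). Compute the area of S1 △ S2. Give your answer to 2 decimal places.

44.00

|S1| = 46, |S2| = 26, |S1∩S2| = 14.
|S1 △ S2| = |S1| + |S2| − 2·|S1∩S2| = 46 + 26 − 28 = 44.00.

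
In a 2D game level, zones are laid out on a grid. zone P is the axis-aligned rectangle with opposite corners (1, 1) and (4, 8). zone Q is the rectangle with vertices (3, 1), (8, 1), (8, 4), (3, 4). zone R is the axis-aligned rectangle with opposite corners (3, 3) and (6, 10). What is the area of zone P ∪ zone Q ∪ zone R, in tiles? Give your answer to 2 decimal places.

By inclusion–exclusion:
Individual areas: |zone P| = 21, |zone Q| = 15, |zone R| = 21.
|zone P∩zone Q|: x∈[3,4], y∈[1,4] → 1·3 = 3.
|zone P∩zone R|: x∈[3,4], y∈[3,8] → 1·5 = 5.
|zone Q∩zone R|: x∈[3,6], y∈[3,4] → 3·1 = 3.
|zone P∩zone Q∩zone R| = 1.
|zone P ∪ zone Q ∪ zone R| = 57 − 11 + 1 = 47.00.

47.00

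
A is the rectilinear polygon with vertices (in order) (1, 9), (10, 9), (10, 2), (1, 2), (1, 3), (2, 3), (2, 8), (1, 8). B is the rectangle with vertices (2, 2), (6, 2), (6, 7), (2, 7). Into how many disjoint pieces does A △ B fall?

A △ B splits into 2 disjoint pieces (area 37, area 1).

2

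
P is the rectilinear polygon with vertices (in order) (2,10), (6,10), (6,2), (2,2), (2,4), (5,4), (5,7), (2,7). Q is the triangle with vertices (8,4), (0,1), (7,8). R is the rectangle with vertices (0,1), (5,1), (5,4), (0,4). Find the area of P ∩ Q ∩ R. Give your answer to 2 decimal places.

4.48

The intersection is the polygon with vertices (2.667,2), (2,2), (2,3), (3,4), (5,4), (5,2.875).
By the shoelace formula its area is 4.48.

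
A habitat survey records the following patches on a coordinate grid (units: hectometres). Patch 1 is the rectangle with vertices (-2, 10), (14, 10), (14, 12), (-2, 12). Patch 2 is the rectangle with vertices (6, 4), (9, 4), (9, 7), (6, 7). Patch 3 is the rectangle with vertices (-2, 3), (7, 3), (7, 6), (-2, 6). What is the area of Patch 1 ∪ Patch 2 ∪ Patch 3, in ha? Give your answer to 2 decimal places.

66.00

By inclusion–exclusion:
Individual areas: |Patch 1| = 32, |Patch 2| = 9, |Patch 3| = 27.
|Patch 1∩Patch 2| = 0 (no overlap).
|Patch 1∩Patch 3| = 0 (no overlap).
|Patch 2∩Patch 3|: x∈[6,7], y∈[4,6] → 1·2 = 2.
|Patch 1∩Patch 2∩Patch 3| = 0.
|Patch 1 ∪ Patch 2 ∪ Patch 3| = 68 − 2 + 0 = 66.00.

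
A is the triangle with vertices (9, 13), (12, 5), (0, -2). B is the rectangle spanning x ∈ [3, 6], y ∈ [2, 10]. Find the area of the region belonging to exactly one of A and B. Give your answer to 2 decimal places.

61.50

|A| = 58.5, |B| = 24, |A∩B| = 10.5.
|A △ B| = |A| + |B| − 2·|A∩B| = 58.5 + 24 − 21 = 61.50.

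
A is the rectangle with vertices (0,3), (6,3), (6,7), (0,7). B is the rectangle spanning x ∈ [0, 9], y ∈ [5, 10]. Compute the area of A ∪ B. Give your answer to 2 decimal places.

57.00

By inclusion–exclusion:
Individual areas: |A| = 24, |B| = 45.
|A∩B|: x∈[0,6], y∈[5,7] → 6·2 = 12.
|A ∪ B| = 69 − 12 = 57.00.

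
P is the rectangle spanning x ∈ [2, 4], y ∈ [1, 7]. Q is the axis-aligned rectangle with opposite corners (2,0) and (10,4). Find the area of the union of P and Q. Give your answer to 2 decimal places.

38.00

By inclusion–exclusion:
Individual areas: |P| = 12, |Q| = 32.
|P∩Q|: x∈[2,4], y∈[1,4] → 2·3 = 6.
|P ∪ Q| = 44 − 6 = 38.00.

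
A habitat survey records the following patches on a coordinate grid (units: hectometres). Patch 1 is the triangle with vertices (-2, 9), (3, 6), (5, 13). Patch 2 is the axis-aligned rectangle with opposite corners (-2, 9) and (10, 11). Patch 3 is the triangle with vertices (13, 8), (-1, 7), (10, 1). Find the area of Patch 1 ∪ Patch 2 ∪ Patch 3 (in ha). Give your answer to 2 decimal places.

By inclusion–exclusion:
Individual areas: |Patch 1| = 20.5, |Patch 2| = 24, |Patch 3| = 47.5.
|Patch 1∩Patch 2| = 8.7857.
|Patch 1∩Patch 3| = 1.4721.
|Patch 2∩Patch 3| = 0.
|Patch 1∩Patch 2∩Patch 3| = 0.
|Patch 1 ∪ Patch 2 ∪ Patch 3| = 92 − 10.2578 + 0 = 81.74.

81.74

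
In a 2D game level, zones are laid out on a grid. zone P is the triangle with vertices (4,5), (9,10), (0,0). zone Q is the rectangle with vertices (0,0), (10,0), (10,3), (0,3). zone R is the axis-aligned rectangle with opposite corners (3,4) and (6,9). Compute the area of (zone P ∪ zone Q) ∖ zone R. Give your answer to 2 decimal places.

30.85

|zone P ∪ zone Q| = 32.05.
|(zone P ∪ zone Q) ∩ zone R| = 1.2.
|(zone P ∪ zone Q) ∖ zone R| = 32.05 − 1.2 = 30.85.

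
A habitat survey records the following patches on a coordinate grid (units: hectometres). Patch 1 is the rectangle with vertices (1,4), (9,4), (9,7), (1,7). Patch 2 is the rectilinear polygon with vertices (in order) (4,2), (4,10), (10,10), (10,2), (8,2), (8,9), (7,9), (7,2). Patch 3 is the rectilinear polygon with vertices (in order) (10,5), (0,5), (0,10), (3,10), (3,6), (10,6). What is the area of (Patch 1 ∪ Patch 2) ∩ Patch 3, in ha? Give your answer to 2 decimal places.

The region (Patch 1 ∪ Patch 2) ∩ Patch 3 is the polygon with vertices (1,7), (3,7), (3,6), (10,6), (10,5), (1,5).
By the shoelace formula its area is 11.00.

11.00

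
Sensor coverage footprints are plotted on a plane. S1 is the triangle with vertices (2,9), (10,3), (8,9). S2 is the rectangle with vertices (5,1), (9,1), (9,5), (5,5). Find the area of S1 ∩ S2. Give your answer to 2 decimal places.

1.04

The intersection is the polygon with vertices (7.333,5), (9,5), (9,3.75).
By the shoelace formula its area is 1.04.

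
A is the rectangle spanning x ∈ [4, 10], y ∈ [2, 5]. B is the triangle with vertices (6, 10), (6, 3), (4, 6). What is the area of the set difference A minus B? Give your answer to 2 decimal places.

|A| = 18, |A∩B| = 1.3333.
|A ∖ B| = |A| − |A∩B| = 18 − 1.3333 = 16.67.

16.67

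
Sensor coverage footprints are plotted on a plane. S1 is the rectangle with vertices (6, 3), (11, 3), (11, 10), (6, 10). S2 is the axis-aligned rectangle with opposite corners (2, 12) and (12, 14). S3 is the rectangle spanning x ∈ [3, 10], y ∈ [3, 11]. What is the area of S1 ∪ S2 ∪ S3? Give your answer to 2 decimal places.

By inclusion–exclusion:
Individual areas: |S1| = 35, |S2| = 20, |S3| = 56.
|S1∩S2| = 0 (no overlap).
|S1∩S3|: x∈[6,10], y∈[3,10] → 4·7 = 28.
|S2∩S3| = 0 (no overlap).
|S1∩S2∩S3| = 0.
|S1 ∪ S2 ∪ S3| = 111 − 28 + 0 = 83.00.

83.00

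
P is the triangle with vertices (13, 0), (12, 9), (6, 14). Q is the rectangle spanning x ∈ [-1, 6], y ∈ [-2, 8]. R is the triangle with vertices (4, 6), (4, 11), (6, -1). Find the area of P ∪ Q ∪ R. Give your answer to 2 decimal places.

95.25

By inclusion–exclusion:
Individual areas: |P| = 24.5, |Q| = 70, |R| = 5.
|P∩Q| = 0.
|P∩R| = 0.
|Q∩R| = 4.25.
|P∩Q∩R| = 0.
|P ∪ Q ∪ R| = 99.5 − 4.25 + 0 = 95.25.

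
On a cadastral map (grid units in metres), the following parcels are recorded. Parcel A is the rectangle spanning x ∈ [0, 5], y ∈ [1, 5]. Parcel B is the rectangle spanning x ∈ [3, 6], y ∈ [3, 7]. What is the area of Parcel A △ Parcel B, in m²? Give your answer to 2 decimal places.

|Parcel A∩Parcel B|: x∈[3,5], y∈[3,5] → 2·2 = 4.
|Parcel A △ Parcel B| = |Parcel A| + |Parcel B| − 2·|Parcel A∩Parcel B| = 20 + 12 − 8 = 24.00.

24.00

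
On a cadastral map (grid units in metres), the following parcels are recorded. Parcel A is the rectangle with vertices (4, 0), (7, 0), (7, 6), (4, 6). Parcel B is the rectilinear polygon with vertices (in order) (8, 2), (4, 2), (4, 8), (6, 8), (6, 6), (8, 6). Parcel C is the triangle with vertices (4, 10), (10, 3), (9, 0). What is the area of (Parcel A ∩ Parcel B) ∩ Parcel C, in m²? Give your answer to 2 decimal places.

1.00

The region (Parcel A ∩ Parcel B) ∩ Parcel C is the polygon with vertices (7,6), (7,4), (6,6).
By the shoelace formula its area is 1.00.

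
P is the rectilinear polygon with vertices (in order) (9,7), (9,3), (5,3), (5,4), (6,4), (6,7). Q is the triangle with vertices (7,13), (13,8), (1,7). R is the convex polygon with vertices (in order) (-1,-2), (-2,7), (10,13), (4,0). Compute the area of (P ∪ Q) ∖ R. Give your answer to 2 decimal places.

23.54

|P ∪ Q| = 46.
|(P ∪ Q) ∩ R| = 22.4643.
|(P ∪ Q) ∖ R| = 46 − 22.4643 = 23.54.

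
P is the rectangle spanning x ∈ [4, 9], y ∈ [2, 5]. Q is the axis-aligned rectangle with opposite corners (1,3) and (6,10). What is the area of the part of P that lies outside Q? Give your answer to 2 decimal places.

11.00

|P∩Q|: x∈[4,6], y∈[3,5] → 2·2 = 4.
|P| = 15.
|P ∖ Q| = |P| − |P∩Q| = 15 − 4 = 11.00.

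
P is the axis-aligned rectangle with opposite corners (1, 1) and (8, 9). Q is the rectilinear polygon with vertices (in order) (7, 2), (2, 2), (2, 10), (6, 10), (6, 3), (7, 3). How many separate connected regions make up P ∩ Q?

P ∩ Q is a single connected region.

1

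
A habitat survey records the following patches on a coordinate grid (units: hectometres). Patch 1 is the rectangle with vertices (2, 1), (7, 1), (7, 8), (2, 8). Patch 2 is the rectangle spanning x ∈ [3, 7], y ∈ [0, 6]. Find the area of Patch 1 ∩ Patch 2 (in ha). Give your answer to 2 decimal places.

20.00

|Patch 1∩Patch 2|: x∈[3,7], y∈[1,6] → 4·5 = 20.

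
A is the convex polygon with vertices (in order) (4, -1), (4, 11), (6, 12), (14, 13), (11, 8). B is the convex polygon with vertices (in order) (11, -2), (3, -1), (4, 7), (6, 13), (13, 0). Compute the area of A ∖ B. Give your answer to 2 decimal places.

|A| = 67, |A∩B| = 39.7555.
|A ∖ B| = |A| − |A∩B| = 67 − 39.7555 = 27.24.

27.24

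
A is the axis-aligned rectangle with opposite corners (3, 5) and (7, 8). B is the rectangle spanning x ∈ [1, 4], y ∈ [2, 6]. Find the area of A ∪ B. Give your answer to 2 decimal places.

23.00

By inclusion–exclusion:
Individual areas: |A| = 12, |B| = 12.
|A∩B|: x∈[3,4], y∈[5,6] → 1·1 = 1.
|A ∪ B| = 24 − 1 = 23.00.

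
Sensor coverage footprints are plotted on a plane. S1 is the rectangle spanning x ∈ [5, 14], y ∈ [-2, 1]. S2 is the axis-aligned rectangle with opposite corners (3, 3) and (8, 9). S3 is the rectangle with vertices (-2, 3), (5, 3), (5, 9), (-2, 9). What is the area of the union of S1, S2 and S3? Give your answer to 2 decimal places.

87.00

By inclusion–exclusion:
Individual areas: |S1| = 27, |S2| = 30, |S3| = 42.
|S1∩S2| = 0 (no overlap).
|S1∩S3| = 0 (no overlap).
|S2∩S3|: x∈[3,5], y∈[3,9] → 2·6 = 12.
|S1∩S2∩S3| = 0.
|S1 ∪ S2 ∪ S3| = 99 − 12 + 0 = 87.00.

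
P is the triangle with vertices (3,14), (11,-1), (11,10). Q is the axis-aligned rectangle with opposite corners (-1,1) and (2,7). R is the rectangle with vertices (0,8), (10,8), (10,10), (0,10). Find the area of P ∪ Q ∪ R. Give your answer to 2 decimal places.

By inclusion–exclusion:
Individual areas: |P| = 44, |Q| = 18, |R| = 20.
|P∩Q| = 0.
|P∩R| = 8.6667.
|Q∩R| = 0 (no overlap).
|P∩Q∩R| = 0.
|P ∪ Q ∪ R| = 82 − 8.6667 + 0 = 73.33.

73.33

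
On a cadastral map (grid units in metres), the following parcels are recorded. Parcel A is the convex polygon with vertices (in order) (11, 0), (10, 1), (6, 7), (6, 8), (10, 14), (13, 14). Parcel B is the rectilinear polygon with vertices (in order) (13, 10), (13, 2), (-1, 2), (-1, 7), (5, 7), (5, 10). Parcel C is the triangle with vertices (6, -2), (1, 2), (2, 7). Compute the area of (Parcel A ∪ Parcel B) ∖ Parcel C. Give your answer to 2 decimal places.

104.25

|Parcel A ∪ Parcel B| = 112.3095.
|(Parcel A ∪ Parcel B) ∩ Parcel C| = 8.0556.
|(Parcel A ∪ Parcel B) ∖ Parcel C| = 112.3095 − 8.0556 = 104.25.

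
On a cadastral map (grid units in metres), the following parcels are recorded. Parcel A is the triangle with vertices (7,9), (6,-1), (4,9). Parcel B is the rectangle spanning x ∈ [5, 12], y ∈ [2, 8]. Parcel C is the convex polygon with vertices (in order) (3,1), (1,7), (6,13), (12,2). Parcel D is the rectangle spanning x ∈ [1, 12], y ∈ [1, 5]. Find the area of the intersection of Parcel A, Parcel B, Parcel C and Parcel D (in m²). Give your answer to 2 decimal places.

3.95

The intersection is the polygon with vertices (5,4), (5,5), (6.6,5), (6.3,2), (5.4,2).
By the shoelace formula its area is 3.95.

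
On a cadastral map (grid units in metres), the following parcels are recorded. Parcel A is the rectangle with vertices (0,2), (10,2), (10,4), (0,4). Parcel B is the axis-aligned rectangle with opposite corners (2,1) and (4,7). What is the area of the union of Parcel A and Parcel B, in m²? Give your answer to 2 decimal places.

By inclusion–exclusion:
Individual areas: |Parcel A| = 20, |Parcel B| = 12.
|Parcel A∩Parcel B|: x∈[2,4], y∈[2,4] → 2·2 = 4.
|Parcel A ∪ Parcel B| = 32 − 4 = 28.00.

28.00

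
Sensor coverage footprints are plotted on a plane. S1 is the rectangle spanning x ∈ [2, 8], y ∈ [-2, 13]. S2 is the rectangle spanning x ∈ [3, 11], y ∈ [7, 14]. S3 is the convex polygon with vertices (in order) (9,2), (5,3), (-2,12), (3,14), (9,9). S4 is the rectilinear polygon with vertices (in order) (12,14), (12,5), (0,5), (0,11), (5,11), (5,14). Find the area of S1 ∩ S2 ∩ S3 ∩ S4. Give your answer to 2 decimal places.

The intersection is the polygon with vertices (3,7), (3,11), (5,11), (5,12.333), (8,9.833), (8,7).
By the shoelace formula its area is 20.25.

20.25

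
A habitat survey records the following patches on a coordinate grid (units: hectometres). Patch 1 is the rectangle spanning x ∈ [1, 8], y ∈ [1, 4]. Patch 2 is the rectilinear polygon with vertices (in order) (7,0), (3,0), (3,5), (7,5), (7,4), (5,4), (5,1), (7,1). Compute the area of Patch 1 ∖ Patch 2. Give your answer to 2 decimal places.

15.00

|Patch 1| = 21, |Patch 1∩Patch 2| = 6.
|Patch 1 ∖ Patch 2| = |Patch 1| − |Patch 1∩Patch 2| = 21 − 6 = 15.00.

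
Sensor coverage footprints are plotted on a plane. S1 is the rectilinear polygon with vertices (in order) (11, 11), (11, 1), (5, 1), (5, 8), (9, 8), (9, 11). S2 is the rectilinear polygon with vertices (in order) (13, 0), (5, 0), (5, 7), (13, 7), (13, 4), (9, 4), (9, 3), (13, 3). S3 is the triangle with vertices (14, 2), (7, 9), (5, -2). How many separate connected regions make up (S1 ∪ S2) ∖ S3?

(S1 ∪ S2) ∖ S3 splits into 3 disjoint pieces (area 16, area 2.7222, area 8.7273).

3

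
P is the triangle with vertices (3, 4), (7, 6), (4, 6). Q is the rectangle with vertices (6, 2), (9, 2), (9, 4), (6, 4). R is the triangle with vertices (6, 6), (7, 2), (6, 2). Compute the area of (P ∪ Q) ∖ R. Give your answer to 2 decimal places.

|P ∪ Q| = 9.
|(P ∪ Q) ∩ R| = 1.5278.
|(P ∪ Q) ∖ R| = 9 − 1.5278 = 7.47.

7.47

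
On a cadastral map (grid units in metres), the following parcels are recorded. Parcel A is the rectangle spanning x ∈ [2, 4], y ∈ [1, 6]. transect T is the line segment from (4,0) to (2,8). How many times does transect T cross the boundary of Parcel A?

The segment meets the boundary at (2.5,6), (3.75,1).

2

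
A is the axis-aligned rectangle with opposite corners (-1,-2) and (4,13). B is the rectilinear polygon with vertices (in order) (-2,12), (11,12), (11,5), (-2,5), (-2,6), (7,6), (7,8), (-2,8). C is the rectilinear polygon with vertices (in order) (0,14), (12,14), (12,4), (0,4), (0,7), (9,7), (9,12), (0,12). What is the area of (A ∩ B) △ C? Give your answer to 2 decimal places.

92.00

|A ∩ B| = 25.
|(A ∩ B) ∩ C| = 4.
|(A ∩ B) △ C| = 25 + 75 − 8 = 92.00.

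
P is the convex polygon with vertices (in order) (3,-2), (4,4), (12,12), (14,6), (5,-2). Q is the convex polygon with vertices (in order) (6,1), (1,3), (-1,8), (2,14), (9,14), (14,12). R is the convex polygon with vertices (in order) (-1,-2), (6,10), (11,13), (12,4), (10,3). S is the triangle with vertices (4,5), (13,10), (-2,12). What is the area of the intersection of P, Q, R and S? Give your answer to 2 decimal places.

5.24

The intersection is the polygon with vertices (11.43,9.128), (6.25,6.25), (10.353,10.353), (11.308,10.226).
By the shoelace formula its area is 5.24.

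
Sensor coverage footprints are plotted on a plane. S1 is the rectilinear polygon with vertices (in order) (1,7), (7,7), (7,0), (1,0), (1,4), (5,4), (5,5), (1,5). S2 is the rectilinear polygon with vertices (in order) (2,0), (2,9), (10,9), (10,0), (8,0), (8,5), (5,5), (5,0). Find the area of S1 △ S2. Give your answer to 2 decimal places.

51.00

|S1| = 38, |S2| = 57, |S1∩S2| = 22.
|S1 △ S2| = |S1| + |S2| − 2·|S1∩S2| = 38 + 57 − 44 = 51.00.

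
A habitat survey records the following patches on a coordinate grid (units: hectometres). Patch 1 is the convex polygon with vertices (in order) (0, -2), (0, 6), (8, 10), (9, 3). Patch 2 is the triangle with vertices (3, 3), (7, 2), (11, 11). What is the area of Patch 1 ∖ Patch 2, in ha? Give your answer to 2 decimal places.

50.09

|Patch 1| = 66, |Patch 1∩Patch 2| = 15.9122.
|Patch 1 ∖ Patch 2| = |Patch 1| − |Patch 1∩Patch 2| = 66 − 15.9122 = 50.09.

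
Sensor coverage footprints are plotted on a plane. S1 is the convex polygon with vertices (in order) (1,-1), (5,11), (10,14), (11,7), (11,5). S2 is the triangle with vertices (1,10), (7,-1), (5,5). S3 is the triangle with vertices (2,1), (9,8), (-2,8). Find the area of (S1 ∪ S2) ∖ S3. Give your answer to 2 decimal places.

55.77

|S1 ∪ S2| = 75.5811.
|(S1 ∪ S2) ∩ S3| = 19.8142.
|(S1 ∪ S2) ∖ S3| = 75.5811 − 19.8142 = 55.77.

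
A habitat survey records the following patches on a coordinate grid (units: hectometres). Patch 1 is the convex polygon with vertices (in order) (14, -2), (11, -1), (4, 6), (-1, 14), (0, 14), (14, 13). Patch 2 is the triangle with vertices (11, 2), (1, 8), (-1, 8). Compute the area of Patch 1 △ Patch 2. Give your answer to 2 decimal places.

141.56

|Patch 1| = 140, |Patch 2| = 6, |Patch 1∩Patch 2| = 2.22.
|Patch 1 △ Patch 2| = |Patch 1| + |Patch 2| − 2·|Patch 1∩Patch 2| = 140 + 6 − 4.44 = 141.56.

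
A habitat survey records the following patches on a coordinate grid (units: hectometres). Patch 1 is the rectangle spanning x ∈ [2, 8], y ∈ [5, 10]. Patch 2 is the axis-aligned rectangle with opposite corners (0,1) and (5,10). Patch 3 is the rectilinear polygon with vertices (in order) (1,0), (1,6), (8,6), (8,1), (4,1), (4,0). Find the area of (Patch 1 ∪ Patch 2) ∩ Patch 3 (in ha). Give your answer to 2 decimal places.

The region (Patch 1 ∪ Patch 2) ∩ Patch 3 is the polygon with vertices (8,5), (5,5), (5,1), (4,1), (1,1), (1,6), (8,6).
By the shoelace formula its area is 23.00.

23.00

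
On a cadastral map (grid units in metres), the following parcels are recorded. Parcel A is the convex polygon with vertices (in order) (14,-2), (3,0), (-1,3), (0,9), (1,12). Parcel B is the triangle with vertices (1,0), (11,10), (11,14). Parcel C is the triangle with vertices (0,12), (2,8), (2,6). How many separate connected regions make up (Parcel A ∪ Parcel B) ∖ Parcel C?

1

(Parcel A ∪ Parcel B) ∖ Parcel C is a single connected region.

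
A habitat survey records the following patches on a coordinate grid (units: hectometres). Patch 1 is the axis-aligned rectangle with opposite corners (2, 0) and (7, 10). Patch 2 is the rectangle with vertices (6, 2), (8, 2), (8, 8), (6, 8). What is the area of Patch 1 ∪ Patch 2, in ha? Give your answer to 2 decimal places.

By inclusion–exclusion:
Individual areas: |Patch 1| = 50, |Patch 2| = 12.
|Patch 1∩Patch 2|: x∈[6,7], y∈[2,8] → 1·6 = 6.
|Patch 1 ∪ Patch 2| = 62 − 6 = 56.00.

56.00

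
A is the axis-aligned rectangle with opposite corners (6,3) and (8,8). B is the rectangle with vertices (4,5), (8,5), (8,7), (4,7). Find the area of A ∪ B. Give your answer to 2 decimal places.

By inclusion–exclusion:
Individual areas: |A| = 10, |B| = 8.
|A∩B|: x∈[6,8], y∈[5,7] → 2·2 = 4.
|A ∪ B| = 18 − 4 = 14.00.

14.00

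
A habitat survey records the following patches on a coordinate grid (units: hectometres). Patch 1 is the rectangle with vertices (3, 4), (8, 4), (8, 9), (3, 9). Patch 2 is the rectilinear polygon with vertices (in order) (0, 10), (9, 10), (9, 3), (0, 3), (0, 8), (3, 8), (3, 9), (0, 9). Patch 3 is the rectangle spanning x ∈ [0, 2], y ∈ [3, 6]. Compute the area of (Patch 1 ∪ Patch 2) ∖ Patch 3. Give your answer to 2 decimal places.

54.00

|Patch 1 ∪ Patch 2| = 60.
|(Patch 1 ∪ Patch 2) ∩ Patch 3| = 6.
|(Patch 1 ∪ Patch 2) ∖ Patch 3| = 60 − 6 = 54.00.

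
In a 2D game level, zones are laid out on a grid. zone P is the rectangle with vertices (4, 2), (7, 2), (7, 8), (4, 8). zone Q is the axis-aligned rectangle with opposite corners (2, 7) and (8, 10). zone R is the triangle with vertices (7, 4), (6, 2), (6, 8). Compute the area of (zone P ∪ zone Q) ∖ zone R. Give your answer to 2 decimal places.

|zone P ∪ zone Q| = 33.
|(zone P ∪ zone Q) ∩ zone R| = 3.
|(zone P ∪ zone Q) ∖ zone R| = 33 − 3 = 30.00.

30.00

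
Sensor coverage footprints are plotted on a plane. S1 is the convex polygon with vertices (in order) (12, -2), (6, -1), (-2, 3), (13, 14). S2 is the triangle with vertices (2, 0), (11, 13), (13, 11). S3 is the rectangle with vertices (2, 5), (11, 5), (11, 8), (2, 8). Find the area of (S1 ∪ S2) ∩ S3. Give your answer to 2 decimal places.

24.09

The region (S1 ∪ S2) ∩ S3 is the polygon with vertices (4.818,8), (11,8), (11,5), (2,5), (2,5.933).
By the shoelace formula its area is 24.09.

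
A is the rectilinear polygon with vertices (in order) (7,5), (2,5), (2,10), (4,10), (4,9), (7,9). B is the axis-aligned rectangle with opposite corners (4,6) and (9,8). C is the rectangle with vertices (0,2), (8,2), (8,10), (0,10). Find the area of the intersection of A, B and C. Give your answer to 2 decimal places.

6.00

The intersection is the polygon with vertices (4,6), (4,8), (7,8), (7,6).
By the shoelace formula its area is 6.00.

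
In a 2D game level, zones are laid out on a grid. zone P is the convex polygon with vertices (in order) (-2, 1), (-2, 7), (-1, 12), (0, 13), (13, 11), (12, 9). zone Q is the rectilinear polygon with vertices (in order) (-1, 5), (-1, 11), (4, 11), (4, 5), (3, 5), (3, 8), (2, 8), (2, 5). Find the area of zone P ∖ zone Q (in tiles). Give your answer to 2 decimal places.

|zone P| = 98, |zone P∩zone Q| = 27.
|zone P ∖ zone Q| = |zone P| − |zone P∩zone Q| = 98 − 27 = 71.00.

71.00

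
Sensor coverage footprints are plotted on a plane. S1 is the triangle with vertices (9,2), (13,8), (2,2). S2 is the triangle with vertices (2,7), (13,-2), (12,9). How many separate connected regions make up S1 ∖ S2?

2

S1 ∖ S2 splits into 2 disjoint pieces (area 0.3307, area 6.1111).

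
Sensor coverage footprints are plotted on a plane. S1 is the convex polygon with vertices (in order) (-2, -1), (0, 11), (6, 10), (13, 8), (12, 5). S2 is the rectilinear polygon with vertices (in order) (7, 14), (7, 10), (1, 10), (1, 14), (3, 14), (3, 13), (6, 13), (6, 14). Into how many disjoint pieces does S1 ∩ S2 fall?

1

S1 ∩ S2 is a single connected region.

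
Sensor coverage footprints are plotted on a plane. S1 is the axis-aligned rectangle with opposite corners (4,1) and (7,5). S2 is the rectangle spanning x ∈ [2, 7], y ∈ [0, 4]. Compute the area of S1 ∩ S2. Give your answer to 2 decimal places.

9.00

|S1∩S2|: x∈[4,7], y∈[1,4] → 3·3 = 9.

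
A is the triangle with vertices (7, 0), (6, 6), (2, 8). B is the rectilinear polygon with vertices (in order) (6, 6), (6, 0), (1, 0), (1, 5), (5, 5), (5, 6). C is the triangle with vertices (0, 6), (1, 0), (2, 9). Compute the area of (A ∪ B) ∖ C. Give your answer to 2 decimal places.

|A ∪ B| = 32.3875.
|(A ∪ B) ∩ C| = 1.3889.
|(A ∪ B) ∖ C| = 32.3875 − 1.3889 = 31.00.

31.00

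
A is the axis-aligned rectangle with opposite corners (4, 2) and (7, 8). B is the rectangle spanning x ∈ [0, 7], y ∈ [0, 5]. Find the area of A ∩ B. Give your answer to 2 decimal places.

|A∩B|: x∈[4,7], y∈[2,5] → 3·3 = 9.

9.00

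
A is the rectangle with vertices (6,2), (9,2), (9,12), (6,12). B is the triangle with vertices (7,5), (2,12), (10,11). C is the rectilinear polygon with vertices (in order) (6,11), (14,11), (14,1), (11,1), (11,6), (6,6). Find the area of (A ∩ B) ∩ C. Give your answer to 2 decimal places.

12.69

The region (A ∩ B) ∩ C is the polygon with vertices (7.5,6), (6.286,6), (6,6.4), (6,11), (9,11), (9,9).
By the shoelace formula its area is 12.69.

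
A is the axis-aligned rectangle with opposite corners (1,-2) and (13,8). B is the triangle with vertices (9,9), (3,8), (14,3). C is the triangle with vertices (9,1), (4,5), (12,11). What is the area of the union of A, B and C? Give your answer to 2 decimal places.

127.66

By inclusion–exclusion:
Individual areas: |A| = 120, |B| = 20.5, |C| = 31.
|A∩B| = 16.7106.
|A∩C| = 26.35.
|B∩C| = 9.6521.
|A∩B∩C| = 8.8764.
|A ∪ B ∪ C| = 171.5 − 52.7127 + 8.8764 = 127.66.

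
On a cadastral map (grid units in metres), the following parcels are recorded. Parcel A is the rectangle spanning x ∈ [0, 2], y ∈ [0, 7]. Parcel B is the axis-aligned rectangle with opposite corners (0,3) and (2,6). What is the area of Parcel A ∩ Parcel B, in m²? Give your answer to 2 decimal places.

6.00

|Parcel A∩Parcel B|: x∈[0,2], y∈[3,6] → 2·3 = 6.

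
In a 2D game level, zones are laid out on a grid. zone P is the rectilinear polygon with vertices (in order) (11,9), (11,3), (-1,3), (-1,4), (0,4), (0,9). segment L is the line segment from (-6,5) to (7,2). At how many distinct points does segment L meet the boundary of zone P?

2

The segment meets the boundary at (2.667,3), (-1,3.846).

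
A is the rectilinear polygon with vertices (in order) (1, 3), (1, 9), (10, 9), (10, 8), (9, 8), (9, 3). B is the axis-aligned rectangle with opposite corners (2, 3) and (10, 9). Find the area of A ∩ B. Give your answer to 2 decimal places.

The intersection is the polygon with vertices (10,9), (10,8), (9,8), (9,3), (2,3), (2,9).
By the shoelace formula its area is 43.00.

43.00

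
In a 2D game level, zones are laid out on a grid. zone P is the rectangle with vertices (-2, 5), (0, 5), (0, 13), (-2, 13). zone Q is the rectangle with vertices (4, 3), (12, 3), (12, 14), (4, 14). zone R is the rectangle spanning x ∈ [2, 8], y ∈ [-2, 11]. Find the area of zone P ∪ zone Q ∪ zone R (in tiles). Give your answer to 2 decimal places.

150.00

By inclusion–exclusion:
Individual areas: |zone P| = 16, |zone Q| = 88, |zone R| = 78.
|zone P∩zone Q| = 0 (no overlap).
|zone P∩zone R| = 0 (no overlap).
|zone Q∩zone R|: x∈[4,8], y∈[3,11] → 4·8 = 32.
|zone P∩zone Q∩zone R| = 0.
|zone P ∪ zone Q ∪ zone R| = 182 − 32 + 0 = 150.00.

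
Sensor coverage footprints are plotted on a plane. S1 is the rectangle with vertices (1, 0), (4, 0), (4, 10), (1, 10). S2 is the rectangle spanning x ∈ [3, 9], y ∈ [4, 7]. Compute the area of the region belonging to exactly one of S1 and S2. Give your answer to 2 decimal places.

|S1∩S2|: x∈[3,4], y∈[4,7] → 1·3 = 3.
|S1 △ S2| = |S1| + |S2| − 2·|S1∩S2| = 30 + 18 − 6 = 42.00.

42.00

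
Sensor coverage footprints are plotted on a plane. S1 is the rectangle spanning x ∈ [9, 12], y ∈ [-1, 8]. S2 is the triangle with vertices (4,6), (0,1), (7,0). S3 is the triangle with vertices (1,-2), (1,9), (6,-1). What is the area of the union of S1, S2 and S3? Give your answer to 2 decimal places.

By inclusion–exclusion:
Individual areas: |S1| = 27, |S2| = 19.5, |S3| = 27.5.
|S1∩S2| = 0.
|S1∩S3| = 0.
|S2∩S3| = 10.842.
|S1∩S2∩S3| = 0.
|S1 ∪ S2 ∪ S3| = 74 − 10.842 + 0 = 63.16.

63.16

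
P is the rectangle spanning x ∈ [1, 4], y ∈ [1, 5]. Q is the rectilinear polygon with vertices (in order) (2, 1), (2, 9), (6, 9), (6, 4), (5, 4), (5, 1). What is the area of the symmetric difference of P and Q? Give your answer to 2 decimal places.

|P| = 12, |Q| = 29, |P∩Q| = 8.
|P △ Q| = |P| + |Q| − 2·|P∩Q| = 12 + 29 − 16 = 25.00.

25.00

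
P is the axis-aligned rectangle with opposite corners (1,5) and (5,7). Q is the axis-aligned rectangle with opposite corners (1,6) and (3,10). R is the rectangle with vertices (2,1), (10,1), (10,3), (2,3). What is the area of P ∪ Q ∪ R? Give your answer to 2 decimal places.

30.00

By inclusion–exclusion:
Individual areas: |P| = 8, |Q| = 8, |R| = 16.
|P∩Q|: x∈[1,3], y∈[6,7] → 2·1 = 2.
|P∩R| = 0 (no overlap).
|Q∩R| = 0 (no overlap).
|P∩Q∩R| = 0.
|P ∪ Q ∪ R| = 32 − 2 + 0 = 30.00.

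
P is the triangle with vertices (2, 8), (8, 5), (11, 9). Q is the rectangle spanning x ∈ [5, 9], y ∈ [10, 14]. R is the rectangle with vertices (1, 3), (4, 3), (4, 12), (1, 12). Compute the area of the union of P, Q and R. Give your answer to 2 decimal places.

By inclusion–exclusion:
Individual areas: |P| = 16.5, |Q| = 16, |R| = 27.
|P∩Q| = 0.
|P∩R| = 1.2222.
|Q∩R| = 0 (no overlap).
|P∩Q∩R| = 0.
|P ∪ Q ∪ R| = 59.5 − 1.2222 + 0 = 58.28.

58.28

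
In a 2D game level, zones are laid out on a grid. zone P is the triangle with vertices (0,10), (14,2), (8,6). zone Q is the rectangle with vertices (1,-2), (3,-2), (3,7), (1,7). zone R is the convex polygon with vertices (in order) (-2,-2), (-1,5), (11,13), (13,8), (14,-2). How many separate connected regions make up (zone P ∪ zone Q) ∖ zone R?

3

(zone P ∪ zone Q) ∖ zone R splits into 3 disjoint pieces (area 0.0087, area 0.4643, area 0.3333).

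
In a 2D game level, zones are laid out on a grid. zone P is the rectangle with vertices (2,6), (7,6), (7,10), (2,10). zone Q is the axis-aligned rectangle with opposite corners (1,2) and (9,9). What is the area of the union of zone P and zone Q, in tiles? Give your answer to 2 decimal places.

61.00

By inclusion–exclusion:
Individual areas: |zone P| = 20, |zone Q| = 56.
|zone P∩zone Q|: x∈[2,7], y∈[6,9] → 5·3 = 15.
|zone P ∪ zone Q| = 76 − 15 = 61.00.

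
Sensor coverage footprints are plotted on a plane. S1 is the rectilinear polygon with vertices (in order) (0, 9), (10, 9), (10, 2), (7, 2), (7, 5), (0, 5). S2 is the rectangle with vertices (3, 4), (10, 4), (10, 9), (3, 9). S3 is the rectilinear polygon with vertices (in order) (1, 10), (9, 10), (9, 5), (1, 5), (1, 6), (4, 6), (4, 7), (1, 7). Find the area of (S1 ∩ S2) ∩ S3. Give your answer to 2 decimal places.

23.00

|S1 ∩ S2| = 31.
|(S1 ∩ S2) ∩ S3| = 23.00.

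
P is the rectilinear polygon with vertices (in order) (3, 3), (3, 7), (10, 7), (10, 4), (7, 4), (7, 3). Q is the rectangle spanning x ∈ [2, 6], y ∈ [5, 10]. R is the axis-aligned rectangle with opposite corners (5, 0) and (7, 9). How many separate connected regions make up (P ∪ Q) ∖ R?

2

(P ∪ Q) ∖ R splits into 2 disjoint pieces (area 20, area 9).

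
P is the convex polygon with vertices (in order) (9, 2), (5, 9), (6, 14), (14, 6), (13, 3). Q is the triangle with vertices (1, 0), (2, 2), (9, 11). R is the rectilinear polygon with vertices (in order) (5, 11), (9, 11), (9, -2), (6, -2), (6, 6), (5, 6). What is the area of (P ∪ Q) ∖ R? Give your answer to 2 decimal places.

|P ∪ Q| = 57.1188.
|(P ∪ Q) ∩ R| = 21.8501.
|(P ∪ Q) ∖ R| = 57.1188 − 21.8501 = 35.27.

35.27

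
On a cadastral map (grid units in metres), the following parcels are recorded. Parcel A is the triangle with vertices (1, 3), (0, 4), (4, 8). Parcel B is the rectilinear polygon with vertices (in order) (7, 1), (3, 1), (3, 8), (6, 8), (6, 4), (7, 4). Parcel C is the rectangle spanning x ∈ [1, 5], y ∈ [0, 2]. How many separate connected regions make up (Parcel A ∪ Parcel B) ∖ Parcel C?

1

(Parcel A ∪ Parcel B) ∖ Parcel C is a single connected region.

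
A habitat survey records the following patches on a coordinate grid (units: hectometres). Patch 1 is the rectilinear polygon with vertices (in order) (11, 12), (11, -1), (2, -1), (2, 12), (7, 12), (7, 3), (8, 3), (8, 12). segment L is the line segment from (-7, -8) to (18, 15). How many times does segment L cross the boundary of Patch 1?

4

The segment meets the boundary at (8,5.8), (7,4.88), (2,0.28), (11,8.56).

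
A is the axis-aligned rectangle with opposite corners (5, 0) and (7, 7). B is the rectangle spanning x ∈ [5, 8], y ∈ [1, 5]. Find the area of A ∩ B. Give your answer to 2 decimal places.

|A∩B|: x∈[5,7], y∈[1,5] → 2·4 = 8.

8.00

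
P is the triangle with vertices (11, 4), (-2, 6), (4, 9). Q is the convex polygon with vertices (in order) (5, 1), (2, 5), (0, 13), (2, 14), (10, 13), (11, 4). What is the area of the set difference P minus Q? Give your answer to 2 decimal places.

4.25

|P| = 25.5, |P∩Q| = 21.25.
|P ∖ Q| = |P| − |P∩Q| = 25.5 − 21.25 = 4.25.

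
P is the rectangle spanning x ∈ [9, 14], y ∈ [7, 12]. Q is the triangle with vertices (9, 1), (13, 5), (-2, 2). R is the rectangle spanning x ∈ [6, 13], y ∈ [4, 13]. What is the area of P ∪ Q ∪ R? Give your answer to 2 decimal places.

By inclusion–exclusion:
Individual areas: |P| = 25, |Q| = 24, |R| = 63.
|P∩Q| = 0.
|P∩R|: x∈[9,13], y∈[7,12] → 4·5 = 20.
|Q∩R| = 2.
|P∩Q∩R| = 0.
|P ∪ Q ∪ R| = 112 − 22 + 0 = 90.00.

90.00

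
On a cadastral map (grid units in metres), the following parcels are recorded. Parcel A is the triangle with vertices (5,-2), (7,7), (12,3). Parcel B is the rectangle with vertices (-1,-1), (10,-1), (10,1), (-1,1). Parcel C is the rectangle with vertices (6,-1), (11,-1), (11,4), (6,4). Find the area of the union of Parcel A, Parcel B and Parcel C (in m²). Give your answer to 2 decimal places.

47.22

By inclusion–exclusion:
Individual areas: |Parcel A| = 26.5, |Parcel B| = 22, |Parcel C| = 25.
|Parcel A∩Parcel B| = 4.7111.
|Parcel A∩Parcel C| = 17.1679.
|Parcel B∩Parcel C|: x∈[6,10], y∈[-1,1] → 4·2 = 8.
|Parcel A∩Parcel B∩Parcel C| = 3.6.
|Parcel A ∪ Parcel B ∪ Parcel C| = 73.5 − 29.879 + 3.6 = 47.22.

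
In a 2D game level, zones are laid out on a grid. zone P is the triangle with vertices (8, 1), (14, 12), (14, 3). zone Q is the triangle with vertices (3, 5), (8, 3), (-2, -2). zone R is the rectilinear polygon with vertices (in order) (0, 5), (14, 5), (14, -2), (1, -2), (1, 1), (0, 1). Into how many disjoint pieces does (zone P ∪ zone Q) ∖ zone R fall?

2

(zone P ∪ zone Q) ∖ zone R splits into 2 disjoint pieces (area 13.3636, area 3.5357).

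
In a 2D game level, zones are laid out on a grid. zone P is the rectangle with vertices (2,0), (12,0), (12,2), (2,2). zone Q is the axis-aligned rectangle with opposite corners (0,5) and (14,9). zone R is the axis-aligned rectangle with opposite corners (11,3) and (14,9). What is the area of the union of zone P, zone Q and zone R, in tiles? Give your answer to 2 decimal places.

By inclusion–exclusion:
Individual areas: |zone P| = 20, |zone Q| = 56, |zone R| = 18.
|zone P∩zone Q| = 0 (no overlap).
|zone P∩zone R| = 0 (no overlap).
|zone Q∩zone R|: x∈[11,14], y∈[5,9] → 3·4 = 12.
|zone P∩zone Q∩zone R| = 0.
|zone P ∪ zone Q ∪ zone R| = 94 − 12 + 0 = 82.00.

82.00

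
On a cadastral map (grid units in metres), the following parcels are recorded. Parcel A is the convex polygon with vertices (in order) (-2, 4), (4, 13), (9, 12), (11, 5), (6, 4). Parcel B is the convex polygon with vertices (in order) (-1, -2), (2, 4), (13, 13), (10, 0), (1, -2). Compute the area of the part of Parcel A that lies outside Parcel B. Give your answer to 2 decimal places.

|Parcel A| = 76, |Parcel A∩Parcel B| = 25.9474.
|Parcel A ∖ Parcel B| = |Parcel A| − |Parcel A∩Parcel B| = 76 − 25.9474 = 50.05.

50.05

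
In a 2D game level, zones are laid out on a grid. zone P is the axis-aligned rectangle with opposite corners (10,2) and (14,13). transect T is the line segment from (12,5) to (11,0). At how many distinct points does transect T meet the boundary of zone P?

1

The segment meets the boundary at (11.4,2).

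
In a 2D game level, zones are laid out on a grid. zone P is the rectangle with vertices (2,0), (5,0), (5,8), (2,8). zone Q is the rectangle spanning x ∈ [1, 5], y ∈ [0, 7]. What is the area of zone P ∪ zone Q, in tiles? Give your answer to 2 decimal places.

31.00

By inclusion–exclusion:
Individual areas: |zone P| = 24, |zone Q| = 28.
|zone P∩zone Q|: x∈[2,5], y∈[0,7] → 3·7 = 21.
|zone P ∪ zone Q| = 52 − 21 = 31.00.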